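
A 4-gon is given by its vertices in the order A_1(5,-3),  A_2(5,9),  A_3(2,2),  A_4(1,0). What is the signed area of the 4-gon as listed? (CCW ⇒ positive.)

23.5

Apply the shoelace (surveyor's) formula: 2A = Σ (x_i·y_{i+1} − x_{i+1}·y_i), indices taken mod 4.
Cross-terms: 60, -8, -2, -3  ⇒  Σ = 47
Signed area = Σ/2 = 23.5 (positive ⇒ counter-clockwise traversal).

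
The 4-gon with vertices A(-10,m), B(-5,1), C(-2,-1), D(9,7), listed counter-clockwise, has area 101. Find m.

Write out the shoelace sum; only the two edges meeting at A involve m:
2·Area = [(9·m − (-10)·7) + ((-10)·1 − (-5)·m)] + 2
       = 14·m + 62 = 202
⇒ m = 10.

10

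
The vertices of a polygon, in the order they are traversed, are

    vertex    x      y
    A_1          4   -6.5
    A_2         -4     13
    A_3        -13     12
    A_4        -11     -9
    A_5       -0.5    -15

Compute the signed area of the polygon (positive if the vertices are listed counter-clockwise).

309.875

Apply Gauss's area formula: 2A = Σ (x_i·y_{i+1} − x_{i+1}·y_i), indices taken mod 5.
A_1→A_2: (4)(13) − (-4)(-6.5) = 26
A_2→A_3: (-4)(12) − (-13)(13) = 121
A_3→A_4: (-13)(-9) − (-11)(12) = 249
A_4→A_5: (-11)(-15) − (-0.5)(-9) = 160.5
A_5→A_1: (-0.5)(-6.5) − (4)(-15) = 63.25
Σ = 619.75
Signed area = Σ/2 = 309.875 (positive ⇒ counter-clockwise traversal).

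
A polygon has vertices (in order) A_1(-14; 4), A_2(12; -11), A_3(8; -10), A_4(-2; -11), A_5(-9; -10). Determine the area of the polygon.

144.5

A_1→A_2: (-14)(-11) − (12)(4) = 106
A_2→A_3: (12)(-10) − (8)(-11) = -32
A_3→A_4: (8)(-11) − (-2)(-10) = -108
A_4→A_5: (-2)(-10) − (-9)(-11) = -79
A_5→A_1: (-9)(4) − (-14)(-10) = -176
Σ = -289
Area = |Σ|/2 = 144.5.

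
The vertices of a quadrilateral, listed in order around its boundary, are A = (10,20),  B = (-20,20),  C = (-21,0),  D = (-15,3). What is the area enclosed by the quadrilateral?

313.5

A→B: (10)(20) − (-20)(20) = 600
B→C: (-20)(0) − (-21)(20) = 420
C→D: (-21)(3) − (-15)(0) = -63
D→A: (-15)(20) − (10)(3) = -330
Σ = 627
Area = |Σ|/2 = 313.5.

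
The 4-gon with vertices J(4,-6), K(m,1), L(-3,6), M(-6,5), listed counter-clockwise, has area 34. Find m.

The doubled signed area Σ (x_i y_{i+1} − x_{i+1} y_i) is linear in m.
With m=0 it equals 44; the coefficient of m is 12 (from the two edges through K).
So 12·m + 44 = 2·34 = 68 ⇒ m = 2.

2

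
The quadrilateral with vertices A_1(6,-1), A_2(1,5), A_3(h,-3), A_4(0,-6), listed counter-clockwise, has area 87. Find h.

-10

The doubled signed area Σ (x_i y_{i+1} − x_{i+1} y_i) is linear in h.
With h=0 it equals 64; the coefficient of h is -11 (from the two edges through A_3).
So -11·h + 64 = 2·87 = 174 ⇒ h = -10.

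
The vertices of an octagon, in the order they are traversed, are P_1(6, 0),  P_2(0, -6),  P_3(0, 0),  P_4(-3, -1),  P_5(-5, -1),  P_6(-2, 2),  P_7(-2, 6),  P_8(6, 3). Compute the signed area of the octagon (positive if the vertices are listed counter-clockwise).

Apply the surveyor's formula: 2A = Σ (x_i·y_{i+1} − x_{i+1}·y_i), indices taken mod 8.
Σ = (-36) + (0) + (0) + (-2) + (-12) + (-8) + (-42) + (-18) = -118
Signed area = Σ/2 = -59 (negative ⇒ clockwise traversal).

-59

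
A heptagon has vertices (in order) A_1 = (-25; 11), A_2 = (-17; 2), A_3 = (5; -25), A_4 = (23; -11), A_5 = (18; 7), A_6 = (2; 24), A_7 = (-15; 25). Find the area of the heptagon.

Apply the shoelace (surveyor's) formula: 2A = Σ (x_i·y_{i+1} − x_{i+1}·y_i), indices taken mod 7.
A_1→A_2: (-25)(2) − (-17)(11) = 137
A_2→A_3: (-17)(-25) − (5)(2) = 415
A_3→A_4: (5)(-11) − (23)(-25) = 520
A_4→A_5: (23)(7) − (18)(-11) = 359
A_5→A_6: (18)(24) − (2)(7) = 418
A_6→A_7: (2)(25) − (-15)(24) = 410
A_7→A_1: (-15)(11) − (-25)(25) = 460
Σ = 2719
Area = |Σ|/2 = 1359.5.

1359.5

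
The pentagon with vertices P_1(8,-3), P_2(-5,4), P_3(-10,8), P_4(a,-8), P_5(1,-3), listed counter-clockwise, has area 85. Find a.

-4

The doubled signed area Σ (x_i y_{i+1} − x_{i+1} y_i) is linear in a.
With a=0 it equals 126; the coefficient of a is -11 (from the two edges through P_4).
So -11·a + 126 = 2·85 = 170 ⇒ a = -4.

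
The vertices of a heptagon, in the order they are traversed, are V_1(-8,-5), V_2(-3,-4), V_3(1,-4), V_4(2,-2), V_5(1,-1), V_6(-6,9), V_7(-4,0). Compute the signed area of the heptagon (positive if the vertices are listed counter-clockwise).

49

Apply the shoelace formula: 2A = Σ (x_i·y_{i+1} − x_{i+1}·y_i), indices taken mod 7.
Cross-terms: 17, 16, 6, 0, 3, 36, 20  ⇒  Σ = 98
Signed area = Σ/2 = 49 (positive ⇒ counter-clockwise traversal).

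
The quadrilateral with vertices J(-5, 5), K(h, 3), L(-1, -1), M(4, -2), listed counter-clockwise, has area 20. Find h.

-6

The doubled signed area Σ (x_i y_{i+1} − x_{i+1} y_i) is linear in h.
With h=0 it equals 4; the coefficient of h is -6 (from the two edges through K).
So -6·h + 4 = 2·20 = 40 ⇒ h = -6.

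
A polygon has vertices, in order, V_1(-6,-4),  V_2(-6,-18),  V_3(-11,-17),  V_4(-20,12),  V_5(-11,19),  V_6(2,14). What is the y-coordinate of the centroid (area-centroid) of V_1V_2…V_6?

Apply the shoelace (surveyor's) formula. First the cross-terms c_i = x_i·y_{i+1} − x_{i+1}·y_i:
  84, -96, -472, -248, -192, 76  ⇒  2A = -848, A = -424.
Then Σ (y_i + y_{i+1})·c_i = -9392, so ȳ = -9392 / (6·(-424)) = 587/159.

587/159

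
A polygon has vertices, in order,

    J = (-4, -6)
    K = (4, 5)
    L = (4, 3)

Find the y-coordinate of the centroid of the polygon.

2/3

Apply the shoelace formula. First the cross-terms c_i = x_i·y_{i+1} − x_{i+1}·y_i:
  4, -8, -12  ⇒  2A = -16, A = -8.
Then Σ (y_i + y_{i+1})·c_i = -32, so ȳ = -32 / (6·(-8)) = 2/3.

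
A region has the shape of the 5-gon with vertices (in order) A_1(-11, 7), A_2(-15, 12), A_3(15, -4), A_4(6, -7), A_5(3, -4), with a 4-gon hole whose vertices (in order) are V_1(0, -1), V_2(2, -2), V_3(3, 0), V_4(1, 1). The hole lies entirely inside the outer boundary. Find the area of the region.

122

Outer boundary:
Σ = (-27) + (-120) + (-81) + (-3) + (-23) = -254
Area = |Σ|/2 = 127.
Hole:
V_1→V_2: (0)(-2) − (2)(-1) = 2
V_2→V_3: (2)(0) − (3)(-2) = 6
V_3→V_4: (3)(1) − (1)(0) = 3
V_4→V_1: (1)(-1) − (0)(1) = -1
Σ = 10
Area = |Σ|/2 = 5.
Net area = 127 − 5 = 122.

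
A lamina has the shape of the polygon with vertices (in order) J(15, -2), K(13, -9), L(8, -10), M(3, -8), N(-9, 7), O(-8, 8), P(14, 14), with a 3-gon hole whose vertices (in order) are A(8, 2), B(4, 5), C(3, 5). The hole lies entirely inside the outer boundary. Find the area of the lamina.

Outer boundary:
Apply Gauss's area formula: 2A = Σ (x_i·y_{i+1} − x_{i+1}·y_i), indices taken mod 7.
Σ = (-109) + (-58) + (-34) + (-51) + (-16) + (-224) + (-238) = -730
Area = |Σ|/2 = 365.
Hole:
A→B: (8)(5) − (4)(2) = 32
B→C: (4)(5) − (3)(5) = 5
C→A: (3)(2) − (8)(5) = -34
Σ = 3
Area = |Σ|/2 = 1.5.
Net area = 365 − 1.5 = 363.5.

363.5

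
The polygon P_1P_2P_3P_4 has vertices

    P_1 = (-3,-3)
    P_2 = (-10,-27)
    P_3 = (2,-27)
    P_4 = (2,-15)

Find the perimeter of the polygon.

62

|P_1P_2| = √((-7)² + (-24)²) = √625 = 25
|P_2P_3| = √((12)² + (0)²) = √144 = 12
|P_3P_4| = √((0)² + (12)²) = √144 = 12
|P_4P_1| = √((-5)² + (12)²) = √169 = 13
Perimeter = 25 + 12 + 12 + 13 = 62.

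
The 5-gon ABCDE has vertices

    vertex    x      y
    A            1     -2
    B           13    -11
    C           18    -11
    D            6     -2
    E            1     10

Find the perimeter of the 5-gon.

|AB| = √((12)² + (-9)²) = √225 = 15
|BC| = √((5)² + (0)²) = √25 = 5
|CD| = √((-12)² + (9)²) = √225 = 15
|DE| = √((-5)² + (12)²) = √169 = 13
|EA| = √((0)² + (-12)²) = √144 = 12
Perimeter = 15 + 5 + 15 + 13 + 12 = 60.

60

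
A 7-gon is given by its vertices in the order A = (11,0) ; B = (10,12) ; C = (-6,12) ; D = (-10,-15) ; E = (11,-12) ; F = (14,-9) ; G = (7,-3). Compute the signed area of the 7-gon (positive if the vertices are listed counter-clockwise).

Apply the shoelace formula: 2A = Σ (x_i·y_{i+1} − x_{i+1}·y_i), indices taken mod 7.
Cross-terms: 132, 192, 210, 285, 69, 21, 33  ⇒  Σ = 942
Signed area = Σ/2 = 471 (positive ⇒ counter-clockwise traversal).

471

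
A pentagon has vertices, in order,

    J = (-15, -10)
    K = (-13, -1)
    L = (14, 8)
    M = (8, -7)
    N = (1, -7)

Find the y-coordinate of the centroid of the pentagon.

-346/177

Apply the shoelace formula. First the cross-terms c_i = x_i·y_{i+1} − x_{i+1}·y_i:
  -115, -90, -162, -49, -115  ⇒  2A = -531, A = -265.5.
Then Σ (y_i + y_{i+1})·c_i = 3114, so ȳ = 3114 / (6·(-265.5)) = -346/177.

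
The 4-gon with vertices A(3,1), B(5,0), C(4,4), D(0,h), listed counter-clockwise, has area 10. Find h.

The doubled signed area Σ (x_i y_{i+1} − x_{i+1} y_i) is linear in h.
With h=0 it equals 15; the coefficient of h is 1 (from the two edges through D).
So 1·h + 15 = 2·10 = 20 ⇒ h = 5.

5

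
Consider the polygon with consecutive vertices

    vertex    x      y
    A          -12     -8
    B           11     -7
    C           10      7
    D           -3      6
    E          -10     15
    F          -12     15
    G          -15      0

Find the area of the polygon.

395

Σ = (172) + (147) + (81) + (15) + (30) + (225) + (120) = 790
Area = |Σ|/2 = 395.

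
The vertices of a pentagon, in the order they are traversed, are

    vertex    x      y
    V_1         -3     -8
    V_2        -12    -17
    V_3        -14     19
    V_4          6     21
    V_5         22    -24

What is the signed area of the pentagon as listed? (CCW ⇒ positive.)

-886.5

Apply the shoelace (surveyor's) formula: 2A = Σ (x_i·y_{i+1} − x_{i+1}·y_i), indices taken mod 5.
V_1→V_2: (-3)(-17) − (-12)(-8) = -45
V_2→V_3: (-12)(19) − (-14)(-17) = -466
V_3→V_4: (-14)(21) − (6)(19) = -408
V_4→V_5: (6)(-24) − (22)(21) = -606
V_5→V_1: (22)(-8) − (-3)(-24) = -248
Σ = -1773
Signed area = Σ/2 = -886.5 (negative ⇒ clockwise traversal).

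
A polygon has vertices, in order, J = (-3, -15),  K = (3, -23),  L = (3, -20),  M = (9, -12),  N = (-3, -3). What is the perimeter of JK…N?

50

|JK| = √((6)² + (-8)²) = √100 = 10
|KL| = √((0)² + (3)²) = √9 = 3
|LM| = √((6)² + (8)²) = √100 = 10
|MN| = √((-12)² + (9)²) = √225 = 15
|NJ| = √((0)² + (-12)²) = √144 = 12
Perimeter = 10 + 3 + 10 + 15 + 12 = 50.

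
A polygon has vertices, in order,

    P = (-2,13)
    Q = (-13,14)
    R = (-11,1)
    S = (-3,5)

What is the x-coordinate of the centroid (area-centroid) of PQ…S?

-514/67

Apply the shoelace formula. First the cross-terms c_i = x_i·y_{i+1} − x_{i+1}·y_i:
  141, 141, -52, -29  ⇒  2A = 201, A = 100.5.
Then Σ (x_i + x_{i+1})·c_i = -4626, so x̄ = -4626 / (6·100.5) = -514/67.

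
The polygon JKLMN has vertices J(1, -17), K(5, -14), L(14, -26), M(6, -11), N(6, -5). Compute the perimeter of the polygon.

56

|JK| = √((4)² + (3)²) = √25 = 5
|KL| = √((9)² + (-12)²) = √225 = 15
|LM| = √((-8)² + (15)²) = √289 = 17
|MN| = √((0)² + (6)²) = √36 = 6
|NJ| = √((-5)² + (-12)²) = √169 = 13
Perimeter = 5 + 15 + 17 + 6 + 13 = 56.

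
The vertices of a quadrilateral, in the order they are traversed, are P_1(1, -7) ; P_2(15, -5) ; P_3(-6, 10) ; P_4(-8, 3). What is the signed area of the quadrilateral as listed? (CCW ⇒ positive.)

Apply the shoelace (surveyor's) formula: 2A = Σ (x_i·y_{i+1} − x_{i+1}·y_i), indices taken mod 4.
Cross-terms: 100, 120, 62, 53  ⇒  Σ = 335
Signed area = Σ/2 = 167.5 (positive ⇒ counter-clockwise traversal).

167.5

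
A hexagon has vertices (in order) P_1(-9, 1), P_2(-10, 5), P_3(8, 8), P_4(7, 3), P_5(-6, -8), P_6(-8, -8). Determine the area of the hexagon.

Apply Gauss's area formula: 2A = Σ (x_i·y_{i+1} − x_{i+1}·y_i), indices taken mod 6.
Σ = (-35) + (-120) + (-32) + (-38) + (-16) + (-80) = -321
Area = |Σ|/2 = 160.5.

160.5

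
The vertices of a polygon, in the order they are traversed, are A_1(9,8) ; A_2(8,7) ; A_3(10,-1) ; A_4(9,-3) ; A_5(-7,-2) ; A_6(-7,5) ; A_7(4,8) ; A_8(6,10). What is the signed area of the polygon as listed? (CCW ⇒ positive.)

-157

Apply the surveyor's formula: 2A = Σ (x_i·y_{i+1} − x_{i+1}·y_i), indices taken mod 8.
Cross-terms: -1, -78, -21, -39, -49, -76, -8, -42  ⇒  Σ = -314
Signed area = Σ/2 = -157 (negative ⇒ clockwise traversal).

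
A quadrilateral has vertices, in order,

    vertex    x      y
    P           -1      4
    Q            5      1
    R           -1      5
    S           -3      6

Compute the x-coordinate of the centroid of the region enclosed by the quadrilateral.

1/3

Apply the shoelace formula. First the cross-terms c_i = x_i·y_{i+1} − x_{i+1}·y_i:
  -21, 26, 9, -6  ⇒  2A = 8, A = 4.
Then Σ (x_i + x_{i+1})·c_i = 8, so x̄ = 8 / (6·4) = 1/3.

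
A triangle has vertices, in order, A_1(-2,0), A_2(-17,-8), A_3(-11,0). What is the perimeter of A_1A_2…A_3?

|A_1A_2| = √((-15)² + (-8)²) = √289 = 17
|A_2A_3| = √((6)² + (8)²) = √100 = 10
|A_3A_1| = √((9)² + (0)²) = √81 = 9
Perimeter = 17 + 10 + 9 = 36.

36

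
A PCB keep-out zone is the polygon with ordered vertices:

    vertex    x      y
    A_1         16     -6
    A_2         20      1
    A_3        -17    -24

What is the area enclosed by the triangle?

79.5

Apply the shoelace formula: 2A = Σ (x_i·y_{i+1} − x_{i+1}·y_i), indices taken mod 3.
Σ = (136) + (-463) + (486) = 159
Area = |Σ|/2 = 79.5.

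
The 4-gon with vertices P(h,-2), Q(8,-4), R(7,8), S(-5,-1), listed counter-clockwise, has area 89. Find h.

-9

The doubled signed area Σ (x_i y_{i+1} − x_{i+1} y_i) is linear in h.
With h=0 it equals 151; the coefficient of h is -3 (from the two edges through P).
So -3·h + 151 = 2·89 = 178 ⇒ h = -9.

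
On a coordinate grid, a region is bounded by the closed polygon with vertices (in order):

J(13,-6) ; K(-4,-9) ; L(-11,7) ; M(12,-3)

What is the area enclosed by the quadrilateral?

176

Apply the shoelace (surveyor's) formula: 2A = Σ (x_i·y_{i+1} − x_{i+1}·y_i), indices taken mod 4.
Σ = (-141) + (-127) + (-51) + (-33) = -352
Area = |Σ|/2 = 176.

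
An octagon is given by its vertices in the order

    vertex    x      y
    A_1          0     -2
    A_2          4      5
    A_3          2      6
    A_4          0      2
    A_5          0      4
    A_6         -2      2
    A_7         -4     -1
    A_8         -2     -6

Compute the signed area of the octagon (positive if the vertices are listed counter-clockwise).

Apply Gauss's area formula: 2A = Σ (x_i·y_{i+1} − x_{i+1}·y_i), indices taken mod 8.
Σ = (8) + (14) + (4) + (0) + (8) + (10) + (22) + (4) = 70
Signed area = Σ/2 = 35 (positive ⇒ counter-clockwise traversal).

35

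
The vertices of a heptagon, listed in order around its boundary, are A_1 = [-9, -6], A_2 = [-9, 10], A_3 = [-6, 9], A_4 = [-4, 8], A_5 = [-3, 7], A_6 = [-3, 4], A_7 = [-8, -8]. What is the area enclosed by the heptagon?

70

Cross-terms: -144, -21, -12, -4, 9, 56, -24  ⇒  Σ = -140
Area = |Σ|/2 = 70.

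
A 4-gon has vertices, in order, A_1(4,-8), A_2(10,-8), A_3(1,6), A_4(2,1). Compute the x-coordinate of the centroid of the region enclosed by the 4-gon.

1267/255

Apply Gauss's area formula. First the cross-terms c_i = x_i·y_{i+1} − x_{i+1}·y_i:
  48, 68, -11, -20  ⇒  2A = 85, A = 42.5.
Then Σ (x_i + x_{i+1})·c_i = 1267, so x̄ = 1267 / (6·42.5) = 1267/255.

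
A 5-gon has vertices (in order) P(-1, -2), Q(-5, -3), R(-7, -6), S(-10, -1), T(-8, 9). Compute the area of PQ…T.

Apply the surveyor's formula: 2A = Σ (x_i·y_{i+1} − x_{i+1}·y_i), indices taken mod 5.
Σ = (-7) + (9) + (-53) + (-98) + (25) = -124
Area = |Σ|/2 = 62.

62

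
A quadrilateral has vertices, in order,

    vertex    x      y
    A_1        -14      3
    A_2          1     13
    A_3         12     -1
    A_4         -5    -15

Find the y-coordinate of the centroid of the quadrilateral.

Apply the surveyor's formula. First the cross-terms c_i = x_i·y_{i+1} − x_{i+1}·y_i:
  -185, -157, -185, -225  ⇒  2A = -752, A = -376.
Then Σ (y_i + y_{i+1})·c_i = 816, so ȳ = 816 / (6·(-376)) = -17/47.

-17/47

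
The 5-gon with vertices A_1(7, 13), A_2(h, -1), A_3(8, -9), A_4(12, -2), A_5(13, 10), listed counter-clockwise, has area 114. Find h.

5

The doubled signed area Σ (x_i y_{i+1} − x_{i+1} y_i) is linear in h.
With h=0 it equals 338; the coefficient of h is -22 (from the two edges through A_2).
So -22·h + 338 = 2·114 = 228 ⇒ h = 5.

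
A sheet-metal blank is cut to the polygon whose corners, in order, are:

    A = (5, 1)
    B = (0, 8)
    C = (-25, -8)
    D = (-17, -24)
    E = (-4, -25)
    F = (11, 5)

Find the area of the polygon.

Cross-terms: 40, 200, 464, 329, 255, -14  ⇒  Σ = 1274
Area = |Σ|/2 = 637.

637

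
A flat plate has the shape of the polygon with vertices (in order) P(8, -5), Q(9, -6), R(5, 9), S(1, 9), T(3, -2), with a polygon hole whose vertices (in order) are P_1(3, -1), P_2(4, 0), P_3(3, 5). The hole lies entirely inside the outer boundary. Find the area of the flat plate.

55

Outer boundary:
Apply the surveyor's formula: 2A = Σ (x_i·y_{i+1} − x_{i+1}·y_i), indices taken mod 5.
Σ = (-3) + (111) + (36) + (-29) + (1) = 116
Area = |Σ|/2 = 58.
Hole:
Cross-terms: 4, 20, -18  ⇒  Σ = 6
Area = |Σ|/2 = 3.
Net area = 58 − 3 = 55.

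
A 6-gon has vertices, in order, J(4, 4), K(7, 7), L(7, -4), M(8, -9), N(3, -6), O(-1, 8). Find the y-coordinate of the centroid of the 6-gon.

Apply the surveyor's formula. First the cross-terms c_i = x_i·y_{i+1} − x_{i+1}·y_i:
  0, -77, -31, -21, 18, -36  ⇒  2A = -147, A = -73.5.
Then Σ (y_i + y_{i+1})·c_i = 91, so ȳ = 91 / (6·(-73.5)) = -13/63.

-13/63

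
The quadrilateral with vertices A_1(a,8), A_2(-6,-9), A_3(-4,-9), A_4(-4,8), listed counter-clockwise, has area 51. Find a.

The doubled signed area Σ (x_i y_{i+1} − x_{i+1} y_i) is linear in a.
With a=0 it equals -34; the coefficient of a is -17 (from the two edges through A_1).
So -17·a + -34 = 2·51 = 102 ⇒ a = -8.

-8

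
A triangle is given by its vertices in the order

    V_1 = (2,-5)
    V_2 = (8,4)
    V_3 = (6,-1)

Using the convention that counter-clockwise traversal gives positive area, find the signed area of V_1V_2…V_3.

Apply the surveyor's formula: 2A = Σ (x_i·y_{i+1} − x_{i+1}·y_i), indices taken mod 3.
V_1→V_2: (2)(4) − (8)(-5) = 48
V_2→V_3: (8)(-1) − (6)(4) = -32
V_3→V_1: (6)(-5) − (2)(-1) = -28
Σ = -12
Signed area = Σ/2 = -6 (negative ⇒ clockwise traversal).

-6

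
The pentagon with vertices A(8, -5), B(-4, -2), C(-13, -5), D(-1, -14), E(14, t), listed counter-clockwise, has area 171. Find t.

-9

The doubled signed area Σ (x_i y_{i+1} − x_{i+1} y_i) is linear in t.
With t=0 it equals 261; the coefficient of t is -9 (from the two edges through E).
So -9·t + 261 = 2·171 = 342 ⇒ t = -9.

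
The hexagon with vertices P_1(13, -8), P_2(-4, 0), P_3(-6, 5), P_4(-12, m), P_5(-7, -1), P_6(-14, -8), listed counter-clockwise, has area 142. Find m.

The doubled signed area Σ (x_i y_{i+1} − x_{i+1} y_i) is linear in m.
With m=0 it equals 278; the coefficient of m is 1 (from the two edges through P_4).
So 1·m + 278 = 2·142 = 284 ⇒ m = 6.

6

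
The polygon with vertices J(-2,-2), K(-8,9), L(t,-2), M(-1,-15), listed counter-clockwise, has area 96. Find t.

The doubled signed area Σ (x_i y_{i+1} − x_{i+1} y_i) is linear in t.
With t=0 it equals -48; the coefficient of t is -24 (from the two edges through L).
So -24·t + -48 = 2·96 = 192 ⇒ t = -10.

-10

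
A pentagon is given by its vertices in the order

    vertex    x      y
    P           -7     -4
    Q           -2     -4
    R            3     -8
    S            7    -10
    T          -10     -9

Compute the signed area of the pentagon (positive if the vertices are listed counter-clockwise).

Apply Gauss's area formula: 2A = Σ (x_i·y_{i+1} − x_{i+1}·y_i), indices taken mod 5.
P→Q: (-7)(-4) − (-2)(-4) = 20
Q→R: (-2)(-8) − (3)(-4) = 28
R→S: (3)(-10) − (7)(-8) = 26
S→T: (7)(-9) − (-10)(-10) = -163
T→P: (-10)(-4) − (-7)(-9) = -23
Σ = -112
Signed area = Σ/2 = -56 (negative ⇒ clockwise traversal).

-56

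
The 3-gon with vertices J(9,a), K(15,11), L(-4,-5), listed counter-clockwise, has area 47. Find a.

Write out the shoelace sum; only the two edges meeting at J involve a:
2·Area = [((-4)·a − 9·(-5)) + (9·11 − 15·a)] + -31
       = -19·a + 113 = 94
⇒ a = 1.

1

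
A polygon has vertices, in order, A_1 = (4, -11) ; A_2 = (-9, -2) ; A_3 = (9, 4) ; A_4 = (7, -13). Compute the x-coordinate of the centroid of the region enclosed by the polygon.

412/177

Apply the shoelace formula. First the cross-terms c_i = x_i·y_{i+1} − x_{i+1}·y_i:
  -107, -18, -145, -25  ⇒  2A = -295, A = -147.5.
Then Σ (x_i + x_{i+1})·c_i = -2060, so x̄ = -2060 / (6·(-147.5)) = 412/177.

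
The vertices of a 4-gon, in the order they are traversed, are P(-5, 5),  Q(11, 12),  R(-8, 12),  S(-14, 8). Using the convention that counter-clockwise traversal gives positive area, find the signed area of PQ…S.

Apply Gauss's area formula: 2A = Σ (x_i·y_{i+1} − x_{i+1}·y_i), indices taken mod 4.
Σ = (-115) + (228) + (104) + (-30) = 187
Signed area = Σ/2 = 93.5 (positive ⇒ counter-clockwise traversal).

93.5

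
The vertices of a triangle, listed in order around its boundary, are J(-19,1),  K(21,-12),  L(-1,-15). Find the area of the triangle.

203

Apply the surveyor's formula: 2A = Σ (x_i·y_{i+1} − x_{i+1}·y_i), indices taken mod 3.
J→K: (-19)(-12) − (21)(1) = 207
K→L: (21)(-15) − (-1)(-12) = -327
L→J: (-1)(1) − (-19)(-15) = -286
Σ = -406
Area = |Σ|/2 = 203.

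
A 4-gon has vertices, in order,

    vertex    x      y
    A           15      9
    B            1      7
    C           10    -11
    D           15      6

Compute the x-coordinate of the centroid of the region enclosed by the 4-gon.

508/57

Apply the shoelace formula. First the cross-terms c_i = x_i·y_{i+1} − x_{i+1}·y_i:
  96, -81, 225, 45  ⇒  2A = 285, A = 142.5.
Then Σ (x_i + x_{i+1})·c_i = 7620, so x̄ = 7620 / (6·142.5) = 508/57.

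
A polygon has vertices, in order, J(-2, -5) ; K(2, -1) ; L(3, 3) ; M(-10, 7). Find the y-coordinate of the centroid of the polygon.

73/51

Apply the shoelace formula. First the cross-terms c_i = x_i·y_{i+1} − x_{i+1}·y_i:
  12, 9, 51, 64  ⇒  2A = 136, A = 68.
Then Σ (y_i + y_{i+1})·c_i = 584, so ȳ = 584 / (6·68) = 73/51.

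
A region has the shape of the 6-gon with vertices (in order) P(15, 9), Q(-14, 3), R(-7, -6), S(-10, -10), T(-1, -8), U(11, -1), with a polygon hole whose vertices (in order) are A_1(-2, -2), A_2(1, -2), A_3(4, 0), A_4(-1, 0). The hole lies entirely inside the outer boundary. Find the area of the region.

Outer boundary:
Apply the shoelace (surveyor's) formula: 2A = Σ (x_i·y_{i+1} − x_{i+1}·y_i), indices taken mod 6.
Cross-terms: 171, 105, 10, 70, 89, 114  ⇒  Σ = 559
Area = |Σ|/2 = 279.5.
Hole:
A_1→A_2: (-2)(-2) − (1)(-2) = 6
A_2→A_3: (1)(0) − (4)(-2) = 8
A_3→A_4: (4)(0) − (-1)(0) = 0
A_4→A_1: (-1)(-2) − (-2)(0) = 2
Σ = 16
Area = |Σ|/2 = 8.
Net area = 279.5 − 8 = 271.5.

271.5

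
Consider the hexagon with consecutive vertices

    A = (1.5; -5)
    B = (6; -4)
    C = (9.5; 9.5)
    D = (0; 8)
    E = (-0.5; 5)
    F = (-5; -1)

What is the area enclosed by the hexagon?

125.5

Apply the shoelace formula: 2A = Σ (x_i·y_{i+1} − x_{i+1}·y_i), indices taken mod 6.
Σ = (24) + (95) + (76) + (4) + (25.5) + (26.5) = 251
Area = |Σ|/2 = 125.5.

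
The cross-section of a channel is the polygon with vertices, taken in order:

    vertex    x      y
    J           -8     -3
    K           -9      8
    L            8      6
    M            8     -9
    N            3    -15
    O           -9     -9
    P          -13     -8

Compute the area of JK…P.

Cross-terms: -91, -118, -120, -93, -162, -45, -25  ⇒  Σ = -654
Area = |Σ|/2 = 327.

327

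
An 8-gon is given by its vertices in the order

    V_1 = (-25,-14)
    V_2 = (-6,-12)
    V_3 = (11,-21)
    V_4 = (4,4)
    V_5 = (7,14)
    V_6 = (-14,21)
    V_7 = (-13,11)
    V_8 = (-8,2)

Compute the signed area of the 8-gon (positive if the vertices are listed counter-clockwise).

Apply the shoelace formula: 2A = Σ (x_i·y_{i+1} − x_{i+1}·y_i), indices taken mod 8.
Cross-terms: 216, 258, 128, 28, 343, 119, 62, 162  ⇒  Σ = 1316
Signed area = Σ/2 = 658 (positive ⇒ counter-clockwise traversal).

658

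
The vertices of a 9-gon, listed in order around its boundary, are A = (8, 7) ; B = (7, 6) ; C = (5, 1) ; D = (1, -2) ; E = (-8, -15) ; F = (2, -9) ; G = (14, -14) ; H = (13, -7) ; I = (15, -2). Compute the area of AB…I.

209

Apply Gauss's area formula: 2A = Σ (x_i·y_{i+1} − x_{i+1}·y_i), indices taken mod 9.
Cross-terms: -1, -23, -11, -31, 102, 98, 84, 79, 121  ⇒  Σ = 418
Area = |Σ|/2 = 209.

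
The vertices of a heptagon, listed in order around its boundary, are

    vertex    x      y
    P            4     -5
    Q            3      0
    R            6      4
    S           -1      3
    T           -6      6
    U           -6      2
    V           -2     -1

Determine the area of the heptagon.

Apply the shoelace formula: 2A = Σ (x_i·y_{i+1} − x_{i+1}·y_i), indices taken mod 7.
P→Q: (4)(0) − (3)(-5) = 15
Q→R: (3)(4) − (6)(0) = 12
R→S: (6)(3) − (-1)(4) = 22
S→T: (-1)(6) − (-6)(3) = 12
T→U: (-6)(2) − (-6)(6) = 24
U→V: (-6)(-1) − (-2)(2) = 10
V→P: (-2)(-5) − (4)(-1) = 14
Σ = 109
Area = |Σ|/2 = 54.5.

54.5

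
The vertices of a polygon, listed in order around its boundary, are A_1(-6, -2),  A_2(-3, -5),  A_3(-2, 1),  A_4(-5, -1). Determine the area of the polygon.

11

Σ = (24) + (-13) + (7) + (4) = 22
Area = |Σ|/2 = 11.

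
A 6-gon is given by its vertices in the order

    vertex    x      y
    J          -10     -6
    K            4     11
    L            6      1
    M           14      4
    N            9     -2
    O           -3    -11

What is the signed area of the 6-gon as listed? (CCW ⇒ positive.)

Apply Gauss's area formula: 2A = Σ (x_i·y_{i+1} − x_{i+1}·y_i), indices taken mod 6.
Σ = (-86) + (-62) + (10) + (-64) + (-105) + (-92) = -399
Signed area = Σ/2 = -199.5 (negative ⇒ clockwise traversal).

-199.5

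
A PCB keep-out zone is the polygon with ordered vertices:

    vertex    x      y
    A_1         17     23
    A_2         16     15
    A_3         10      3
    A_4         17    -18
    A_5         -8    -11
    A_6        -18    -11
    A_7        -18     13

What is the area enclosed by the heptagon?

977

A_1→A_2: (17)(15) − (16)(23) = -113
A_2→A_3: (16)(3) − (10)(15) = -102
A_3→A_4: (10)(-18) − (17)(3) = -231
A_4→A_5: (17)(-11) − (-8)(-18) = -331
A_5→A_6: (-8)(-11) − (-18)(-11) = -110
A_6→A_7: (-18)(13) − (-18)(-11) = -432
A_7→A_1: (-18)(23) − (17)(13) = -635
Σ = -1954
Area = |Σ|/2 = 977.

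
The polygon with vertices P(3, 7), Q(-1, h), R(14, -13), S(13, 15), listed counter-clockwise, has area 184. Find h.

7

The doubled signed area Σ (x_i y_{i+1} − x_{i+1} y_i) is linear in h.
With h=0 it equals 445; the coefficient of h is -11 (from the two edges through Q).
So -11·h + 445 = 2·184 = 368 ⇒ h = 7.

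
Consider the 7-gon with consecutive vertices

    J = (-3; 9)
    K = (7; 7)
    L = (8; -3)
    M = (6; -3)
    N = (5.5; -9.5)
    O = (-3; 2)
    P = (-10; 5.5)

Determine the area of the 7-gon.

Apply Gauss's area formula: 2A = Σ (x_i·y_{i+1} − x_{i+1}·y_i), indices taken mod 7.
Σ = (-84) + (-77) + (-6) + (-40.5) + (-17.5) + (3.5) + (-73.5) = -295
Area = |Σ|/2 = 147.5.

147.5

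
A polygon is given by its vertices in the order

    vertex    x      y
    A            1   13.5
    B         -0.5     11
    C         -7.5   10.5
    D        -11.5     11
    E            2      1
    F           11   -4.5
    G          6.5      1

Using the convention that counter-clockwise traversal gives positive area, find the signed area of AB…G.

103.375

Σ = (17.75) + (77.25) + (38.25) + (-33.5) + (-20) + (40.25) + (86.75) = 206.75
Signed area = Σ/2 = 103.375 (positive ⇒ counter-clockwise traversal).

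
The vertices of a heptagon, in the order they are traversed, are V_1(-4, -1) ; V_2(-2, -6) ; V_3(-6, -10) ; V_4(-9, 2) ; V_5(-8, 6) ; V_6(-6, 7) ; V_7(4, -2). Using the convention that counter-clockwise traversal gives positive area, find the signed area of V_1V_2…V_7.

Σ = (22) + (-16) + (-102) + (-38) + (-20) + (-16) + (-12) = -182
Signed area = Σ/2 = -91 (negative ⇒ clockwise traversal).

-91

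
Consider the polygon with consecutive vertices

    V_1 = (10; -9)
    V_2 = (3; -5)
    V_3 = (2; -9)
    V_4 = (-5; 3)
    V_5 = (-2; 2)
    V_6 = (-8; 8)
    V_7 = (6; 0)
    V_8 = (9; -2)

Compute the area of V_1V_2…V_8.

102

V_1→V_2: (10)(-5) − (3)(-9) = -23
V_2→V_3: (3)(-9) − (2)(-5) = -17
V_3→V_4: (2)(3) − (-5)(-9) = -39
V_4→V_5: (-5)(2) − (-2)(3) = -4
V_5→V_6: (-2)(8) − (-8)(2) = 0
V_6→V_7: (-8)(0) − (6)(8) = -48
V_7→V_8: (6)(-2) − (9)(0) = -12
V_8→V_1: (9)(-9) − (10)(-2) = -61
Σ = -204
Area = |Σ|/2 = 102.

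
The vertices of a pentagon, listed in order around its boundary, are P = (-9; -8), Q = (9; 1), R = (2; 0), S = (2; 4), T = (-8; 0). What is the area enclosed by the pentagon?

82.5

Apply the shoelace formula: 2A = Σ (x_i·y_{i+1} − x_{i+1}·y_i), indices taken mod 5.
Σ = (63) + (-2) + (8) + (32) + (64) = 165
Area = |Σ|/2 = 82.5.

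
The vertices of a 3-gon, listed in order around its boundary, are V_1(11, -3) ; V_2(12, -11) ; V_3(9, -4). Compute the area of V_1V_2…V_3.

Apply the surveyor's formula: 2A = Σ (x_i·y_{i+1} − x_{i+1}·y_i), indices taken mod 3.
V_1→V_2: (11)(-11) − (12)(-3) = -85
V_2→V_3: (12)(-4) − (9)(-11) = 51
V_3→V_1: (9)(-3) − (11)(-4) = 17
Σ = -17
Area = |Σ|/2 = 8.5.

8.5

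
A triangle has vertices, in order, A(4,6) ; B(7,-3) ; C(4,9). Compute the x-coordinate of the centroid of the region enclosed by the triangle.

5

Apply the shoelace (surveyor's) formula. First the cross-terms c_i = x_i·y_{i+1} − x_{i+1}·y_i:
  -54, 75, -12  ⇒  2A = 9, A = 4.5.
Then Σ (x_i + x_{i+1})·c_i = 135, so x̄ = 135 / (6·4.5) = 5.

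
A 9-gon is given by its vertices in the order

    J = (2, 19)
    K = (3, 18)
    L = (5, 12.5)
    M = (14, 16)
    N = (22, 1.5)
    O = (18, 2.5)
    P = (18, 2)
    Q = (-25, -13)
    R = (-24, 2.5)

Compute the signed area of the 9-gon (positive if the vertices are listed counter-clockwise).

-750

J→K: (2)(18) − (3)(19) = -21
K→L: (3)(12.5) − (5)(18) = -52.5
L→M: (5)(16) − (14)(12.5) = -95
M→N: (14)(1.5) − (22)(16) = -331
N→O: (22)(2.5) − (18)(1.5) = 28
O→P: (18)(2) − (18)(2.5) = -9
P→Q: (18)(-13) − (-25)(2) = -184
Q→R: (-25)(2.5) − (-24)(-13) = -374.5
R→J: (-24)(19) − (2)(2.5) = -461
Σ = -1500
Signed area = Σ/2 = -750 (negative ⇒ clockwise traversal).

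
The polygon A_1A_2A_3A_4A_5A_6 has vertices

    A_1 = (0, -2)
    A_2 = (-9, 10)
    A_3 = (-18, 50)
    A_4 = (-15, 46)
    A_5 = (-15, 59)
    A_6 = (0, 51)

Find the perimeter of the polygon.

144

|A_1A_2| = √((-9)² + (12)²) = √225 = 15
|A_2A_3| = √((-9)² + (40)²) = √1681 = 41
|A_3A_4| = √((3)² + (-4)²) = √25 = 5
|A_4A_5| = √((0)² + (13)²) = √169 = 13
|A_5A_6| = √((15)² + (-8)²) = √289 = 17
|A_6A_1| = √((0)² + (-53)²) = √2809 = 53
Perimeter = 15 + 41 + 5 + 13 + 17 + 53 = 144.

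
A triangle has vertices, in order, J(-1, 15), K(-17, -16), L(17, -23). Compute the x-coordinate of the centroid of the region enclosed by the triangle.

Apply the shoelace formula. First the cross-terms c_i = x_i·y_{i+1} − x_{i+1}·y_i:
  271, 663, 232  ⇒  2A = 1166, A = 583.
Then Σ (x_i + x_{i+1})·c_i = -1166, so x̄ = -1166 / (6·583) = -1/3.

-1/3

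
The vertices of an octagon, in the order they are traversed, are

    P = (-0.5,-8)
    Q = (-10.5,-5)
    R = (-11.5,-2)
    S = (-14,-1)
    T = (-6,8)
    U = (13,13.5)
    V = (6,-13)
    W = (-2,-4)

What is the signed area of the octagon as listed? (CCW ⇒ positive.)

Cross-terms: -81.5, -36.5, -16.5, -118, -185, -250, -50, 14  ⇒  Σ = -723.5
Signed area = Σ/2 = -361.75 (negative ⇒ clockwise traversal).

-361.75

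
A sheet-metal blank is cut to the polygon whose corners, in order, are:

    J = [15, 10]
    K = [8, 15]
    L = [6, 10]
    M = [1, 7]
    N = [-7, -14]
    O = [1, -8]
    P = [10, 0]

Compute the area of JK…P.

Apply Gauss's area formula: 2A = Σ (x_i·y_{i+1} − x_{i+1}·y_i), indices taken mod 7.
Cross-terms: 145, -10, 32, 35, 70, 80, 100  ⇒  Σ = 452
Area = |Σ|/2 = 226.

226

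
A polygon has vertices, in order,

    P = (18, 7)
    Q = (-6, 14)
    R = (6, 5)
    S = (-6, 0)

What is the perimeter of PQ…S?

|PQ| = √((-24)² + (7)²) = √625 = 25
|QR| = √((12)² + (-9)²) = √225 = 15
|RS| = √((-12)² + (-5)²) = √169 = 13
|SP| = √((24)² + (7)²) = √625 = 25
Perimeter = 25 + 15 + 13 + 25 = 78.

78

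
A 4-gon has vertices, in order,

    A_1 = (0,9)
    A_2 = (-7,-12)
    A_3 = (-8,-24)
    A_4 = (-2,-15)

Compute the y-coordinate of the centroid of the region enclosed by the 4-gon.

Apply the shoelace (surveyor's) formula. First the cross-terms c_i = x_i·y_{i+1} − x_{i+1}·y_i:
  63, 72, 72, -18  ⇒  2A = 189, A = 94.5.
Then Σ (y_i + y_{i+1})·c_i = -5481, so ȳ = -5481 / (6·94.5) = -29/3.

-29/3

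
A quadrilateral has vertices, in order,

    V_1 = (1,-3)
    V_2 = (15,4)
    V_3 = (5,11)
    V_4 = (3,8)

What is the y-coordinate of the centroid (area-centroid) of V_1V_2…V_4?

284/69

Apply Gauss's area formula. First the cross-terms c_i = x_i·y_{i+1} − x_{i+1}·y_i:
  49, 145, 7, -17  ⇒  2A = 184, A = 92.
Then Σ (y_i + y_{i+1})·c_i = 2272, so ȳ = 2272 / (6·92) = 284/69.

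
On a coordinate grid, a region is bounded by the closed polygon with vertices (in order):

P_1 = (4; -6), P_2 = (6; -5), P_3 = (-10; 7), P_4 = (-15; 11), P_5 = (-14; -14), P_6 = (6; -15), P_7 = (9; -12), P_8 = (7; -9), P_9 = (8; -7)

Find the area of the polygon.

365

Apply Gauss's area formula: 2A = Σ (x_i·y_{i+1} − x_{i+1}·y_i), indices taken mod 9.
Cross-terms: 16, -8, -5, 364, 294, 63, 3, 23, -20  ⇒  Σ = 730
Area = |Σ|/2 = 365.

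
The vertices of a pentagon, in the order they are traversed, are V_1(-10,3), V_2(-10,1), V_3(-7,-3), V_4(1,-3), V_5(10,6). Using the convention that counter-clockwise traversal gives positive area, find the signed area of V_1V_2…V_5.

Σ = (20) + (37) + (24) + (36) + (90) = 207
Signed area = Σ/2 = 103.5 (positive ⇒ counter-clockwise traversal).

103.5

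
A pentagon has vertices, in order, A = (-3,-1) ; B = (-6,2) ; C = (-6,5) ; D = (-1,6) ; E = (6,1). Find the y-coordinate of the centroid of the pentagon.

246/101

Apply the shoelace (surveyor's) formula. First the cross-terms c_i = x_i·y_{i+1} − x_{i+1}·y_i:
  -12, -18, -31, -37, -3  ⇒  2A = -101, A = -50.5.
Then Σ (y_i + y_{i+1})·c_i = -738, so ȳ = -738 / (6·(-50.5)) = 246/101.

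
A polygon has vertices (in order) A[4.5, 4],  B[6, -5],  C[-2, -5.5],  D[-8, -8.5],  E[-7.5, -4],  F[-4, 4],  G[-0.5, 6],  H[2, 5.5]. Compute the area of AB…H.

Apply Gauss's area formula: 2A = Σ (x_i·y_{i+1} − x_{i+1}·y_i), indices taken mod 8.
Cross-terms: -46.5, -43, -27, -31.75, -46, -22, -14.75, -16.75  ⇒  Σ = -247.75
Area = |Σ|/2 = 123.875.

123.875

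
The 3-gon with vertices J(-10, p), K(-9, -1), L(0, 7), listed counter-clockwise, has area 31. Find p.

Write out the shoelace sum; only the two edges meeting at J involve p:
2·Area = [(0·p − (-10)·7) + ((-10)·(-1) − (-9)·p)] + -63
       = 9·p + 17 = 62
⇒ p = 5.

5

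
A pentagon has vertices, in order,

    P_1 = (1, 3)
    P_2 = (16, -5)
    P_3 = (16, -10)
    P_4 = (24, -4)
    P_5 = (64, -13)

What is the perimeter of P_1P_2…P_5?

|P_1P_2| = √((15)² + (-8)²) = √289 = 17
|P_2P_3| = √((0)² + (-5)²) = √25 = 5
|P_3P_4| = √((8)² + (6)²) = √100 = 10
|P_4P_5| = √((40)² + (-9)²) = √1681 = 41
|P_5P_1| = √((-63)² + (16)²) = √4225 = 65
Perimeter = 17 + 5 + 10 + 41 + 65 = 138.

138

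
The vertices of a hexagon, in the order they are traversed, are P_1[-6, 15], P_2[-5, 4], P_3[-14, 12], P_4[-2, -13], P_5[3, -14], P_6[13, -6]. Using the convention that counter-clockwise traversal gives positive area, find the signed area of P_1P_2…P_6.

321.5

Apply the surveyor's formula: 2A = Σ (x_i·y_{i+1} − x_{i+1}·y_i), indices taken mod 6.
Cross-terms: 51, -4, 206, 67, 164, 159  ⇒  Σ = 643
Signed area = Σ/2 = 321.5 (positive ⇒ counter-clockwise traversal).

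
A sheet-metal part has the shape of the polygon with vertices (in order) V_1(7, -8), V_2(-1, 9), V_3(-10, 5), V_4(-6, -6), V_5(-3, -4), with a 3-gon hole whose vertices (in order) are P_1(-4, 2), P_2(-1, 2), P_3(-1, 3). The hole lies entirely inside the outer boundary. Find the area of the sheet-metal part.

142.5

Outer boundary:
Apply the surveyor's formula: 2A = Σ (x_i·y_{i+1} − x_{i+1}·y_i), indices taken mod 5.
Cross-terms: 55, 85, 90, 6, 52  ⇒  Σ = 288
Area = |Σ|/2 = 144.
Hole:
Apply the surveyor's formula: 2A = Σ (x_i·y_{i+1} − x_{i+1}·y_i), indices taken mod 3.
Σ = (-6) + (-1) + (10) = 3
Area = |Σ|/2 = 1.5.
Net area = 144 − 1.5 = 142.5.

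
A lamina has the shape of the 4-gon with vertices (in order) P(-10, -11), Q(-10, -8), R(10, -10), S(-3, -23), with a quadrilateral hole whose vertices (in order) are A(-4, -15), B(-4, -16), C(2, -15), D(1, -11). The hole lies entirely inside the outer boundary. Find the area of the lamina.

138.5

Outer boundary:
Apply the shoelace formula: 2A = Σ (x_i·y_{i+1} − x_{i+1}·y_i), indices taken mod 4.
Σ = (-30) + (180) + (-260) + (-197) = -307
Area = |Σ|/2 = 153.5.
Hole:
Apply the shoelace formula: 2A = Σ (x_i·y_{i+1} − x_{i+1}·y_i), indices taken mod 4.
Cross-terms: 4, 92, -7, -59  ⇒  Σ = 30
Area = |Σ|/2 = 15.
Net area = 153.5 − 15 = 138.5.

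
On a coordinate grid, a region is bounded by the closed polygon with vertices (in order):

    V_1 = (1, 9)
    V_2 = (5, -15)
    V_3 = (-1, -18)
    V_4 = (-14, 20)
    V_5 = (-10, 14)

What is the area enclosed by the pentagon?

V_1→V_2: (1)(-15) − (5)(9) = -60
V_2→V_3: (5)(-18) − (-1)(-15) = -105
V_3→V_4: (-1)(20) − (-14)(-18) = -272
V_4→V_5: (-14)(14) − (-10)(20) = 4
V_5→V_1: (-10)(9) − (1)(14) = -104
Σ = -537
Area = |Σ|/2 = 268.5.

268.5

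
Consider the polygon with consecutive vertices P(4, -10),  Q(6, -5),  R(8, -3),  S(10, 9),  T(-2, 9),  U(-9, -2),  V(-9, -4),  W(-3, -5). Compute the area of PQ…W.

229

Apply the shoelace (surveyor's) formula: 2A = Σ (x_i·y_{i+1} − x_{i+1}·y_i), indices taken mod 8.
Σ = (40) + (22) + (102) + (108) + (85) + (18) + (33) + (50) = 458
Area = |Σ|/2 = 229.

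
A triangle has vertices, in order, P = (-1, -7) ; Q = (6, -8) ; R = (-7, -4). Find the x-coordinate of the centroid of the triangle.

Apply the shoelace formula. First the cross-terms c_i = x_i·y_{i+1} − x_{i+1}·y_i:
  50, -80, 45  ⇒  2A = 15, A = 7.5.
Then Σ (x_i + x_{i+1})·c_i = -30, so x̄ = -30 / (6·7.5) = -2/3.

-2/3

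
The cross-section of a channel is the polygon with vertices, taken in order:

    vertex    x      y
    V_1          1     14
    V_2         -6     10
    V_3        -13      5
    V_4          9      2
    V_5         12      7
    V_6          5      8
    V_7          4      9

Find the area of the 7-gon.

Apply the shoelace (surveyor's) formula: 2A = Σ (x_i·y_{i+1} − x_{i+1}·y_i), indices taken mod 7.
Cross-terms: 94, 100, -71, 39, 61, 13, 47  ⇒  Σ = 283
Area = |Σ|/2 = 141.5.

141.5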